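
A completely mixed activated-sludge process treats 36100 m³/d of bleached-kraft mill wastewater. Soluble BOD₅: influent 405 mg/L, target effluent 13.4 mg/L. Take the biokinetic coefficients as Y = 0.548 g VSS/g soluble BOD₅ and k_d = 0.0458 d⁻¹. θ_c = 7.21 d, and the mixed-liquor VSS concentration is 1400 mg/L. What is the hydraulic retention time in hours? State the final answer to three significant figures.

τ ≈ 19.9 h

From the SRT design equation V = Y Q (S₀−S) θ_c / [X (1 + k_d θ_c)] = 0.548 × 36100 × (405 − 13.4) × 7.21 / [1400 × (1 + 0.0458 × 7.21)] = 5.59×10^7 / 1862 = 29993 m³.
HRT = V/Q = 29993 m³ / 36100 m³·d⁻¹ = 0.8308 d × 24 = 19.94 h.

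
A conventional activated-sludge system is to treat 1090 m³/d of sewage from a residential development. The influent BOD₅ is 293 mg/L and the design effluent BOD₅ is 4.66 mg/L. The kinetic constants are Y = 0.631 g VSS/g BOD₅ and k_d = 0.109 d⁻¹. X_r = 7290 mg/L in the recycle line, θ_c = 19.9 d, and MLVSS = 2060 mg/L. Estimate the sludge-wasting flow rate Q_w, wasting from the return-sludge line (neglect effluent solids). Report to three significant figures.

From the SRT design equation V = Y Q (S₀−S) θ_c / [X (1 + k_d θ_c)] = 0.631 × 1090 × (293 − 4.66) × 19.9 / [2060 × (1 + 0.109 × 19.9)] = 3.95×10^6 / 6528 = 604.5 m³.
Q_w = (V·X)/(θ_c X_r) = 604.5 × 2060 / (19.9 × 7290) = 8.584 m³/d.

Q_w ≈ 8.58 m³/d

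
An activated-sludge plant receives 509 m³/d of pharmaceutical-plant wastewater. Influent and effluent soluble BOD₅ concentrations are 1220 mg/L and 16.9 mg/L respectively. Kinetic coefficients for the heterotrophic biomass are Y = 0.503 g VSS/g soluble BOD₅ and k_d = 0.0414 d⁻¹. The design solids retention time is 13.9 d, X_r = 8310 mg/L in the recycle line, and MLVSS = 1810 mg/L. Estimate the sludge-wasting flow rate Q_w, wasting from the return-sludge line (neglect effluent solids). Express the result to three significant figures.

Q_w ≈ 23.5 m³/d

From the SRT design equation V = Y Q (S₀−S) θ_c / [X (1 + k_d θ_c)] = 0.503 × 509 × (1220 − 16.9) × 13.9 / [1810 × (1 + 0.0414 × 13.9)] = 4.28×10^6 / 2852 = 1501 m³.
Q_w = (V·X)/(θ_c X_r) = 1501 × 1810 / (13.9 × 8310) = 23.53 m³/d.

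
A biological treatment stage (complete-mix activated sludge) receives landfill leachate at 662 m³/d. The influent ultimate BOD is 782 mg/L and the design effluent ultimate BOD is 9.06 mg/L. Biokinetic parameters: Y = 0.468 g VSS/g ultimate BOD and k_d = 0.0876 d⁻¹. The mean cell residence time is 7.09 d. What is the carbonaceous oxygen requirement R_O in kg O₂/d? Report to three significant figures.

The observed yield is Y_obs = Y/(1 + k_d·θ_c) = 0.468 / (1 + 0.0876 × 7.09) = 0.468 / 1.621 = 0.2887 g VSS per g ultimate BOD removed.
Q·(S₀ − S) = 662 × (782 − 9.06) × 10⁻³ = 511.7 kg/d removed.
P_X = Y_obs·Q·(S₀ − S) = 0.2887 × 511.7 = 147.7 kg VSS/d.
R_O = Q·ΔS − 1.42 P_X = 511.7 − 209.8 = 301.9 kg O₂/d.

R_O ≈ 302 kg O₂/d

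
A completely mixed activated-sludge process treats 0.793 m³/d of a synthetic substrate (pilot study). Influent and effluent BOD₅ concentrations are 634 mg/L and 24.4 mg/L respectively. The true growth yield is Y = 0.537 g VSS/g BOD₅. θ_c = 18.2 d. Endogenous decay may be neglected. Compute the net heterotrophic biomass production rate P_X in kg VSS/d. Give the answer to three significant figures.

P_X ≈ 0.260 kg VSS/d

No decay correction is needed, so Y_obs = Y = 0.537.
Substrate removed = Q·(S₀ − S) = 0.793 m³/d × (634 − 24.4) g/m³ = 4.83×10^2 g/d = 0.4834 kg/d.
Net biomass production P_X = Y_obs × Q·(S₀ − S) = 0.5370 × 0.4834 = 0.2596 kg VSS/d.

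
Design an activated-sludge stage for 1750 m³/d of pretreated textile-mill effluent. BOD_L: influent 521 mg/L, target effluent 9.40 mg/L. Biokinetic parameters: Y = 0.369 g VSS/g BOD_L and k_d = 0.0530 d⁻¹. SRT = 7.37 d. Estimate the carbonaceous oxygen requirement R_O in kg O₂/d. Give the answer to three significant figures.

Observed yield with endogenous decay: Y_obs = Y / (1 + k_d·θ_c) = 0.369 / (1 + 0.0530 × 7.37) = 0.369 / 1.391 = 0.2654 g VSS/g BOD_L.
Mass of BOD_L removed per day: Q(S₀ − S) = 1750 × 511.6 g/m³ = 895.3 kg/d.
Net sludge production P_X = 0.2654 × 895.3 = 237.6 kg VSS/d.
R_O = Q·ΔS − 1.42 P_X = 895.3 − 337.3 = 558.0 kg O₂/d.

R_O ≈ 558 kg O₂/d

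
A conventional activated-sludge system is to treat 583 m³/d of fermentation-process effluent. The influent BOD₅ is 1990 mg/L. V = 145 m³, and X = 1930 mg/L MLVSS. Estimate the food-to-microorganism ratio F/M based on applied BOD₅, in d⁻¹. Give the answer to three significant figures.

Food-to-microorganism ratio F/M = Q S₀ / (V X) = 583 × 1990 / (145.0 × 1930) = 4.146 d⁻¹.

F/M ≈ 4.15 d⁻¹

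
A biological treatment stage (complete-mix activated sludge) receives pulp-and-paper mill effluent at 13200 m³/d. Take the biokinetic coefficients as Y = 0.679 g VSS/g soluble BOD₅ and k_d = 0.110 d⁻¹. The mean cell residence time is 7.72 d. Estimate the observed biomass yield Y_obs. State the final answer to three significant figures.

Y_obs = Y / (1 + k_d θ_c) = 0.679 / (1 + 0.110 × 7.72) = 0.679 / 1.849 = 0.3672.

Y_obs ≈ 0.367 g VSS/g soluble BOD₅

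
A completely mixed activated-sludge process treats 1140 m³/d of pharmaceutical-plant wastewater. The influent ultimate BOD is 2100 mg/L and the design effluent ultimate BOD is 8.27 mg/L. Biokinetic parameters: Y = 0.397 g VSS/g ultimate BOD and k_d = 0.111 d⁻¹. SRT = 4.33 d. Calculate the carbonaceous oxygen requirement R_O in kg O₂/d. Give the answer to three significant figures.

R_O ≈ 1480 kg O₂/d

The observed yield is Y_obs = Y/(1 + k_d·θ_c) = 0.397 / (1 + 0.111 × 4.33) = 0.397 / 1.481 = 0.2681 g VSS per g ultimate BOD removed.
ΔS = 2100 − 8.27 = 2092 mg/L, so the substrate removal rate is 1140 × 2092/1000 = 2385 kg ultimate BOD/d.
P_X = Y_obs·Q·(S₀ − S) = 0.2681 × 2385 = 639.4 kg VSS/d.
R_O = Q·(S₀ − S) − 1.42·P_X = 2385 − 1.42 × 639.4 = 1477 kg O₂/d.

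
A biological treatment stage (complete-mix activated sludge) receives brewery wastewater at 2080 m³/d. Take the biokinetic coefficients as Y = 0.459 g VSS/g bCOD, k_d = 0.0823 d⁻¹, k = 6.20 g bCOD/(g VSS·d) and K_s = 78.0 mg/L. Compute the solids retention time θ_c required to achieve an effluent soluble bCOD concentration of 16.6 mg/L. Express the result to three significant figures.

At the target effluent, Y k S/(K_s+S) = 0.459×6.20×16.6/94.60 = 0.4994 d⁻¹.
θ_c = 1/(μ − k_d) = 1/(0.4994 − 0.0823) = 1/0.4171 = 2.398 d.

θ_c ≈ 2.40 d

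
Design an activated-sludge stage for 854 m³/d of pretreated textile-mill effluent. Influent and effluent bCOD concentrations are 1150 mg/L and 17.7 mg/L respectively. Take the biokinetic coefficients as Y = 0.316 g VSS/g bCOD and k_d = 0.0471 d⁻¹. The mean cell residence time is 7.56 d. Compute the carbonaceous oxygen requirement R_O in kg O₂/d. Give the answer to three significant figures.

R_O ≈ 647 kg O₂/d

Observed yield with endogenous decay: Y_obs = Y / (1 + k_d·θ_c) = 0.316 / (1 + 0.0471 × 7.56) = 0.316 / 1.356 = 0.2330 g VSS/g bCOD.
Substrate removed = Q·(S₀ − S) = 854 m³/d × (1150 − 17.7) g/m³ = 9.67×10^5 g/d = 967.0 kg/d.
Biomass synthesised: P_X = Y_obs × 967.0 = 225.3 kg VSS/d.
R_O = Q·(S₀ − S) − 1.42·P_X = 967.0 − 1.42 × 225.3 = 647.0 kg O₂/d.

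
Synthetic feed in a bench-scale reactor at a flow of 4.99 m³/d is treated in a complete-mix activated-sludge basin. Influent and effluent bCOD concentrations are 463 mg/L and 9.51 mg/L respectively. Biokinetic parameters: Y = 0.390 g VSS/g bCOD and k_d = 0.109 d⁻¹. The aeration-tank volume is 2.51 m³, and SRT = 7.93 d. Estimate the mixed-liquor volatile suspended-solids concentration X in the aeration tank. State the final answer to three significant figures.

X ≈ 1500 mg/L

From V·X·(1 + k_d·θ_c) = Y·Q·(S₀ − S)·θ_c: X = 0.390 × 4.99 × (463 − 9.51) × 7.93 / [2.51 × (1 + 0.109 × 7.93)] = 1496 mg/L.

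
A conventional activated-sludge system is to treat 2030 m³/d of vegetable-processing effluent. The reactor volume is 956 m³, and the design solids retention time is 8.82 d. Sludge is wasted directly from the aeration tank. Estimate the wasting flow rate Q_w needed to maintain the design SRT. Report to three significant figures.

Q_w ≈ 108 m³/d

Wasting from the aeration tank: Q_w = V / θ_c = 956.0 / 8.82 = 108.4 m³/d.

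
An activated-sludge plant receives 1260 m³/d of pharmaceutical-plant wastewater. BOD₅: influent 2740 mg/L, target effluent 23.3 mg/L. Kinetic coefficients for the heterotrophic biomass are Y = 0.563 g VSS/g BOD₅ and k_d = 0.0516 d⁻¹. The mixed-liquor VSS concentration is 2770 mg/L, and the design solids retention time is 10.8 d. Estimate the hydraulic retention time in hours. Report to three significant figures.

From the SRT design equation V = Y Q (S₀−S) θ_c / [X (1 + k_d θ_c)] = 0.563 × 1260 × (2740 − 23.3) × 10.8 / [2770 × (1 + 0.0516 × 10.8)] = 2.08×10^7 / 4314 = 4825 m³.
Hydraulic retention time τ = V/Q = 4825 / 1260 = 3.829 d = 91.90 h.

τ ≈ 91.9 h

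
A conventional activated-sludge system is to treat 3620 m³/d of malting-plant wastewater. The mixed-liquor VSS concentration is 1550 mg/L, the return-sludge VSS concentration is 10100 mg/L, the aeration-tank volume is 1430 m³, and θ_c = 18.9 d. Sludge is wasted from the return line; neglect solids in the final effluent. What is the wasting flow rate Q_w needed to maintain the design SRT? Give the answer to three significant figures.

Q_w ≈ 11.6 m³/d

Wasting from the return line (neglecting effluent solids): Q_w = V·X / (θ_c·X_r) = 1430 × 1550 / (18.9 × 10100) = 11.61 m³/d.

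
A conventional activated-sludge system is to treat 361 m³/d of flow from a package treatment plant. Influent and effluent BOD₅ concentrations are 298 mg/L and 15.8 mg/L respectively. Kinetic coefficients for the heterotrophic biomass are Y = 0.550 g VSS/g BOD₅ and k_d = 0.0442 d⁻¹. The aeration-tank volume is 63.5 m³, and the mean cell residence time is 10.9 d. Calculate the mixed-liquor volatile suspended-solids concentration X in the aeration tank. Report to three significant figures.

X ≈ 6490 mg/L

Solving the biomass balance for X: X = Y Q (S₀−S) θ_c / [V (1+k_d θ_c)] = 0.550 × 361 × (298 − 15.8) × 10.9 / [63.5 × (1 + 0.0442 × 10.9)] = 6491 mg/L.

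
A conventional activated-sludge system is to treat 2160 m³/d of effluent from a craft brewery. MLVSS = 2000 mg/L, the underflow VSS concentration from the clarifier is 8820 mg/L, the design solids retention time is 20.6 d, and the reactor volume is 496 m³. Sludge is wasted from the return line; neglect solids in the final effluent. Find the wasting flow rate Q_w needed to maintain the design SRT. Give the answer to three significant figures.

Q_w ≈ 5.46 m³/d

θ_c = V·X/(Q_w·X_r) when wasting from the recycle, so Q_w = V·X/(θ_c·X_r) = 496.0 × 2000 / (20.6 × 8820) = 5.460 m³/d.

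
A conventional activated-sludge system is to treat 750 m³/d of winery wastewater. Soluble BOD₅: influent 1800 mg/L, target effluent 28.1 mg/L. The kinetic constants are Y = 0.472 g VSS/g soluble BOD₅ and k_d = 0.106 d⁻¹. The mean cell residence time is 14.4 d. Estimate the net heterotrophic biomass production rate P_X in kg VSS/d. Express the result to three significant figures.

P_X ≈ 248 kg VSS/d

Correct the yield for decay: Y_obs = Y/(1 + k_d θ_c) = 0.472 / (1 + 0.106 × 14.4) = 0.472 / 2.526 = 0.1868.
Q·(S₀ − S) = 750 × (1800 − 28.1) × 10⁻³ = 1329 kg/d removed.
Net biomass production P_X = Y_obs × Q·(S₀ − S) = 0.1868 × 1329 = 248.3 kg VSS/d.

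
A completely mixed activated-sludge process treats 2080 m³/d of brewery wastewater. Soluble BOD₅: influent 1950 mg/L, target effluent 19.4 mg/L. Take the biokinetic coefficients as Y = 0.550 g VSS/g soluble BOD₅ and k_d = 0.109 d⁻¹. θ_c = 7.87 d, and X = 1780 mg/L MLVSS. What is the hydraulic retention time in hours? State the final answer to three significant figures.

τ ≈ 60.6 h

Steady-state biomass mass balance: V·X·(1 + k_d·θ_c) = Y·Q·(S₀ − S)·θ_c, so V = 0.550 × 2080 × (1950 − 19.4) × 7.87 / [1780 × (1 + 0.109 × 7.87)] = 1.74×10^7 / 3307 = 5256 m³.
Hydraulic retention time τ = V/Q = 5256 / 2080 = 2.527 d = 60.65 h.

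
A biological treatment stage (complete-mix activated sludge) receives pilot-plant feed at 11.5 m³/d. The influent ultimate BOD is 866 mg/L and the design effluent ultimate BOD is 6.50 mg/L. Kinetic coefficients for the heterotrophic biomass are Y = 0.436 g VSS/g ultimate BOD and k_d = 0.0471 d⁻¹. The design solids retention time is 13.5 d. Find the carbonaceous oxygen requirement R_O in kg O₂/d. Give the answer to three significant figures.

Y_obs = Y / (1 + k_d θ_c) = 0.436 / (1 + 0.0471 × 13.5) = 0.436 / 1.636 = 0.2665.
ΔS = 866 − 6.50 = 859.5 mg/L, so the substrate removal rate is 11.5 × 859.5/1000 = 9.884 kg ultimate BOD/d.
P_X = Y_obs·Q·(S₀ − S) = 0.2665 × 9.884 = 2.634 kg VSS/d.
R_O = Q·(S₀ − S) − 1.42·P_X = 9.884 − 1.42 × 2.634 = 6.143 kg O₂/d.

R_O ≈ 6.14 kg O₂/d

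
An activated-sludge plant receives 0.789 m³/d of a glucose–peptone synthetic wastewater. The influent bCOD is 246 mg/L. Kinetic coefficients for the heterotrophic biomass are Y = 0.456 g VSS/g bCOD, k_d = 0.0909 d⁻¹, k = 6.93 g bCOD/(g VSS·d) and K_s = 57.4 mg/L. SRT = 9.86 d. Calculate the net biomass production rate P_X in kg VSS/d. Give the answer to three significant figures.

Effluent substrate depends only on kinetics and SRT: S = K_s(1 + k_d θ_c) / [θ_c(Yk − k_d) − 1] = 57.4 × (1 + 0.0909 × 9.86) / [9.86 × (0.456 × 6.93 − 0.0909) − 1] = 108.8 / 29.26 = 3.720 mg/L.
Observed yield with endogenous decay: Y_obs = Y / (1 + k_d·θ_c) = 0.456 / (1 + 0.0909 × 9.86) = 0.456 / 1.896 = 0.2405 g VSS/g bCOD.
Mass of bCOD removed per day: Q(S₀ − S) = 0.789 × 242.3 g/m³ = 0.1912 kg/d.
Biomass produced: P_X = Y_obs·Q·ΔS = 0.2405 × 0.1912 ≈ 0.04597 kg VSS/d.

P_X ≈ 0.0460 kg VSS/d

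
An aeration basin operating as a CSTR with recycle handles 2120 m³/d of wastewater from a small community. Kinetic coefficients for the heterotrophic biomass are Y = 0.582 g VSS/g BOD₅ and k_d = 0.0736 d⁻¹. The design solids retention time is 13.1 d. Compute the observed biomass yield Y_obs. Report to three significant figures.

Y_obs ≈ 0.296 g VSS/g BOD₅

Correct the yield for decay: Y_obs = Y/(1 + k_d θ_c) = 0.582 / (1 + 0.0736 × 13.1) = 0.582 / 1.964 = 0.2963.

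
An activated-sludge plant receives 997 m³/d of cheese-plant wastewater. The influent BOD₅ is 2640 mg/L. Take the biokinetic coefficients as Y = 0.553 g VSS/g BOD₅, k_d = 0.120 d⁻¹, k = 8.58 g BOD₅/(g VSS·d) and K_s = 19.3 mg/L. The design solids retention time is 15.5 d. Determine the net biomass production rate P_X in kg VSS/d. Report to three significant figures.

Effluent substrate depends only on kinetics and SRT: S = K_s(1 + k_d θ_c) / [θ_c(Yk − k_d) − 1] = 19.3 × (1 + 0.120 × 15.5) / [15.5 × (0.553 × 8.58 − 0.120) − 1] = 55.20 / 70.68 = 0.7809 mg/L.
Observed yield with endogenous decay: Y_obs = Y / (1 + k_d·θ_c) = 0.553 / (1 + 0.120 × 15.5) = 0.553 / 2.860 = 0.1934 g VSS/g BOD₅.
Q·(S₀ − S) = 997 × (2640 − 0.781) × 10⁻³ = 2631 kg/d removed.
Biomass produced: P_X = Y_obs·Q·ΔS = 0.1934 × 2631 ≈ 508.8 kg VSS/d.

P_X ≈ 509 kg VSS/d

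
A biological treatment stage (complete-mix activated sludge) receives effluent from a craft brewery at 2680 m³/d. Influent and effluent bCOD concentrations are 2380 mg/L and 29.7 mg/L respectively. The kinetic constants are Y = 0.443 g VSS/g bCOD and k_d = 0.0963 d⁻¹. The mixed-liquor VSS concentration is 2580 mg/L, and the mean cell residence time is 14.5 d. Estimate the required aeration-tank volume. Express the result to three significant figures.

V ≈ 6540 m³

Steady-state biomass mass balance: V·X·(1 + k_d·θ_c) = Y·Q·(S₀ − S)·θ_c, so V = 0.443 × 2680 × (2380 − 29.7) × 14.5 / [2580 × (1 + 0.0963 × 14.5)] = 4.05×10^7 / 6183 = 6544 m³.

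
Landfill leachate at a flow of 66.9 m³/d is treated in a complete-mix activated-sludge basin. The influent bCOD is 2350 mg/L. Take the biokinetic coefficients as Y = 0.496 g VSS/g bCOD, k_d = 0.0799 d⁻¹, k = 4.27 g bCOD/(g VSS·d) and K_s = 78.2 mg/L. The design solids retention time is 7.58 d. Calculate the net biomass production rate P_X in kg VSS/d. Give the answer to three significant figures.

For a completely mixed reactor with recycle the Lawrence–McCarty relation gives S = K_s·(1 + k_d·θ_c) / [θ_c·(Y·k − k_d) − 1] = 78.2 × (1 + 0.0799 × 7.58) / [7.58 × (0.496 × 4.27 − 0.0799) − 1] = 125.6 / 14.45 = 8.690 mg/L.
The observed yield is Y_obs = Y/(1 + k_d·θ_c) = 0.496 / (1 + 0.0799 × 7.58) = 0.496 / 1.606 = 0.3089 g VSS per g bCOD removed.
Substrate removed = Q·(S₀ − S) = 66.9 m³/d × (2350 − 8.69) g/m³ = 1.57×10^5 g/d = 156.6 kg/d.
Biomass produced: P_X = Y_obs·Q·ΔS = 0.3089 × 156.6 ≈ 48.39 kg VSS/d.

P_X ≈ 48.4 kg VSS/d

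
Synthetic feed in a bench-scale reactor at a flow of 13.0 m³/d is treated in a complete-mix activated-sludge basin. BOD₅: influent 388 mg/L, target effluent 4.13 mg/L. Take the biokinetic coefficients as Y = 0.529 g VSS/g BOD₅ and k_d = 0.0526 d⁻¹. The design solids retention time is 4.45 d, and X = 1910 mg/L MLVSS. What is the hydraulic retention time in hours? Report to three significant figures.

Rearranging the biomass balance for a CMAS with decay, V = Y·Q·ΔS·θ_c / [X·(1+k_d θ_c)] = 0.529 × 13.0 × (388 − 4.13) × 4.45 / [1910 × (1 + 0.0526 × 4.45)] = 1.17×10^4 / 2357 = 4.984 m³.
τ = V/Q = 4.984/13.0 = 0.3834 d, or 9.201 h.

τ ≈ 9.20 h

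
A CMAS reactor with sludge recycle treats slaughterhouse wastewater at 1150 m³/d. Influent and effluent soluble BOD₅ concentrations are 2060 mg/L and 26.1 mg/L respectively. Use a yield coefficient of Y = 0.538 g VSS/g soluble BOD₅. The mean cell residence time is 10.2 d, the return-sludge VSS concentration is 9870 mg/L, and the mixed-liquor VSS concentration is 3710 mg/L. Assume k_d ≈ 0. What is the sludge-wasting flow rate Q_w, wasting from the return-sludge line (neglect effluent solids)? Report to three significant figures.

Q_w ≈ 127 m³/d

V·X = Y·Q·ΔS·θ_c gives V = 0.538 × 1150 × (2060 − 26.1) × 10.2 / 3710 = 3460 m³.
θ_c = V·X/(Q_w·X_r) when wasting from the recycle, so Q_w = V·X/(θ_c·X_r) = 3460 × 3710 / (10.2 × 9870) = 127.5 m³/d.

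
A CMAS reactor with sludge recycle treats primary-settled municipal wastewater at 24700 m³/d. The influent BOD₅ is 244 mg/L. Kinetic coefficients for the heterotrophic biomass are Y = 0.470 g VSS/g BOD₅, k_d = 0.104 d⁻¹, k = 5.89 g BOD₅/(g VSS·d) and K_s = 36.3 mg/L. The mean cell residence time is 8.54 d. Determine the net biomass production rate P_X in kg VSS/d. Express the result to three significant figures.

Effluent substrate depends only on kinetics and SRT: S = K_s(1 + k_d θ_c) / [θ_c(Yk − k_d) − 1] = 36.3 × (1 + 0.104 × 8.54) / [8.54 × (0.470 × 5.89 − 0.104) − 1] = 68.54 / 21.75 = 3.151 mg/L.
The observed yield is Y_obs = Y/(1 + k_d·θ_c) = 0.470 / (1 + 0.104 × 8.54) = 0.470 / 1.888 = 0.2489 g VSS per g BOD₅ removed.
ΔS = 244 − 3.15 = 240.8 mg/L, so the substrate removal rate is 24700 × 240.8/1000 = 5949 kg BOD₅/d.
Net biomass production P_X = Y_obs × Q·(S₀ − S) = 0.2489 × 5949 = 1481 kg VSS/d.

P_X ≈ 1480 kg VSS/d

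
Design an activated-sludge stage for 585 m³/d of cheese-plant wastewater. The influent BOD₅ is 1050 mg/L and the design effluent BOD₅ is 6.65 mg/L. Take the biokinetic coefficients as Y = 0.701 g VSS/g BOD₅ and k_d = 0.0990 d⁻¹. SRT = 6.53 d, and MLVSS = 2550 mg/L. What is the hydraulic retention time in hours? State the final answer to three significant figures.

Steady-state biomass mass balance: V·X·(1 + k_d·θ_c) = Y·Q·(S₀ − S)·θ_c, so V = 0.701 × 585 × (1050 − 6.65) × 6.53 / [2550 × (1 + 0.0990 × 6.53)] = 2.79×10^6 / 4198 = 665.5 m³.
HRT = V/Q = 665.5 m³ / 585 m³·d⁻¹ = 1.138 d × 24 = 27.30 h.

τ ≈ 27.3 h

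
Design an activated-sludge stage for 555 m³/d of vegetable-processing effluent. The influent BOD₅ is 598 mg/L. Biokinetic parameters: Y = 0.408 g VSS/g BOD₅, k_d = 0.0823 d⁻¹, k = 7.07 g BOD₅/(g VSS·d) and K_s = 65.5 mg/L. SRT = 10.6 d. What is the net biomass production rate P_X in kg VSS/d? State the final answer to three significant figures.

P_X ≈ 71.8 kg VSS/d

Effluent substrate depends only on kinetics and SRT: S = K_s(1 + k_d θ_c) / [θ_c(Yk − k_d) − 1] = 65.5 × (1 + 0.0823 × 10.6) / [10.6 × (0.408 × 7.07 − 0.0823) − 1] = 122.6 / 28.70 = 4.273 mg/L.
Correct the yield for decay: Y_obs = Y/(1 + k_d θ_c) = 0.408 / (1 + 0.0823 × 10.6) = 0.408 / 1.872 = 0.2179.
Mass of BOD₅ removed per day: Q(S₀ − S) = 555 × 593.7 g/m³ = 329.5 kg/d.
P_X = Y_obs · Q(S₀ − S) = 0.2179 × 329.5 = 71.80 kg VSS/d.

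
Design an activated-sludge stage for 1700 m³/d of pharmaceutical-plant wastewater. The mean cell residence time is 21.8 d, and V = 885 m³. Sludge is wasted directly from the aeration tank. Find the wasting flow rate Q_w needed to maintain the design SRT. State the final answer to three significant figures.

Q_w ≈ 40.6 m³/d

With mixed-liquor wasting, θ_c = V/Q_w, so Q_w = V/θ_c = 885.0/21.8 = 40.60 m³/d.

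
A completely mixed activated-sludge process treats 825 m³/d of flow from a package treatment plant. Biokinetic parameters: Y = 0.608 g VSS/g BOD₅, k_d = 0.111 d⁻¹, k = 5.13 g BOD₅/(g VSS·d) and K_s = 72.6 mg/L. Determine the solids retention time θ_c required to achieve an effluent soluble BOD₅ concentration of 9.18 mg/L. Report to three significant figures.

Specific growth rate at S = 9.18 mg/L: μ = YkS/(K_s+S) = 0.608·5.13·9.18/(72.6+9.18) = 0.3501 d⁻¹.
θ_c = 1/(μ − k_d) = 1/(0.3501 − 0.111) = 1/0.2391 = 4.182 d.

θ_c ≈ 4.18 d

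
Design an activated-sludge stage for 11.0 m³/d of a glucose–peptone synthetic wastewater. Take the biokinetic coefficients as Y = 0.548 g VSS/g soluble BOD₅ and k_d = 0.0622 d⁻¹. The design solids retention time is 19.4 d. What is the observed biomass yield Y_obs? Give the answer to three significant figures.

The observed yield is Y_obs = Y/(1 + k_d·θ_c) = 0.548 / (1 + 0.0622 × 19.4) = 0.548 / 2.207 = 0.2483 g VSS per g soluble BOD₅ removed.

Y_obs ≈ 0.248 g VSS/g soluble BOD₅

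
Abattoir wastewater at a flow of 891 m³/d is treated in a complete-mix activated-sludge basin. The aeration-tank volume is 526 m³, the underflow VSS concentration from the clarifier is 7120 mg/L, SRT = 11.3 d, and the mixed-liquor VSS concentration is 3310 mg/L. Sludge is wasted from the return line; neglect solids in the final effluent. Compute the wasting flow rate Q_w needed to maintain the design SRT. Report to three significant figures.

Q_w ≈ 21.6 m³/d

Wasting from the return line (neglecting effluent solids): Q_w = V·X / (θ_c·X_r) = 526.0 × 3310 / (11.3 × 7120) = 21.64 m³/d.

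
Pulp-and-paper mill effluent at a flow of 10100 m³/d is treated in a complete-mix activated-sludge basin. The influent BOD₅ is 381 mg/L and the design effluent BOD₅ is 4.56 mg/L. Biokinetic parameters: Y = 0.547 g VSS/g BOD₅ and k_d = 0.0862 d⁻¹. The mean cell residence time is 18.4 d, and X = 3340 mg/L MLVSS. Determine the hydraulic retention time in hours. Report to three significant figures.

From the SRT design equation V = Y Q (S₀−S) θ_c / [X (1 + k_d θ_c)] = 0.547 × 10100 × (381 − 4.56) × 18.4 / [3340 × (1 + 0.0862 × 18.4)] = 3.83×10^7 / 8638 = 4430 m³.
τ = V/Q = 4430/10100 = 0.4386 d, or 10.53 h.

τ ≈ 10.5 h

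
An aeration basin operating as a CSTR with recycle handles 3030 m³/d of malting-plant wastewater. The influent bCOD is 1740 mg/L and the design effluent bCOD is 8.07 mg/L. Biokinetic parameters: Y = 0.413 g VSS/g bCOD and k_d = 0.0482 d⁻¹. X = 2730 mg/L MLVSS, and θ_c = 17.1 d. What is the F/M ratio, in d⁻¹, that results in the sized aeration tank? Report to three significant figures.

From the SRT design equation V = Y Q (S₀−S) θ_c / [X (1 + k_d θ_c)] = 0.413 × 3030 × (1740 − 8.07) × 17.1 / [2730 × (1 + 0.0482 × 17.1)] = 3.71×10^7 / 4980 = 7442 m³.
Food-to-microorganism ratio F/M = Q S₀ / (V X) = 3030 × 1740 / (7442 × 2730) = 0.2595 d⁻¹.

F/M ≈ 0.260 d⁻¹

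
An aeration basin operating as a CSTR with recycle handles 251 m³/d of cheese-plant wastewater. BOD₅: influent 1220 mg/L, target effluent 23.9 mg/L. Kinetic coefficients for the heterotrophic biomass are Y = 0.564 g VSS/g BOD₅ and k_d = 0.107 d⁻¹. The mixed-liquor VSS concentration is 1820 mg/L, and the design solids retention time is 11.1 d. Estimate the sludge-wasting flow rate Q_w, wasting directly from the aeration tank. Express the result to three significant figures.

Steady-state biomass mass balance: V·X·(1 + k_d·θ_c) = Y·Q·(S₀ − S)·θ_c, so V = 0.564 × 251 × (1220 − 23.9) × 11.1 / [1820 × (1 + 0.107 × 11.1)] = 1.88×10^6 / 3982 = 472.0 m³.
For wasting at MLVSS concentration, Q_w = V/θ_c = 472.0/11.1 = 42.53 m³/d.

Q_w ≈ 42.5 m³/d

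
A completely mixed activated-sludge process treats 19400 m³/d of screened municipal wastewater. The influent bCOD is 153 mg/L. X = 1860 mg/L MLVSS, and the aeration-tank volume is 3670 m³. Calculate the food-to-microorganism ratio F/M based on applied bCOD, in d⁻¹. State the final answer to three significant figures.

F/M ≈ 0.435 d⁻¹

Food-to-microorganism ratio F/M = Q S₀ / (V X) = 19400 × 153 / (3670 × 1860) = 0.4348 d⁻¹.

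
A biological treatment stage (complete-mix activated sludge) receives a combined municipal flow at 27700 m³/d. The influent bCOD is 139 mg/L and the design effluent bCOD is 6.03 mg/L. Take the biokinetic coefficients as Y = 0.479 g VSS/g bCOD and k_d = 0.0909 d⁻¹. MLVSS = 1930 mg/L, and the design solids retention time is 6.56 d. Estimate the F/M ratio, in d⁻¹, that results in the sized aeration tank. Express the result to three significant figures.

F/M ≈ 0.531 d⁻¹

Rearranging the biomass balance for a CMAS with decay, V = Y·Q·ΔS·θ_c / [X·(1+k_d θ_c)] = 0.479 × 27700 × (139 − 6.03) × 6.56 / [1930 × (1 + 0.0909 × 6.56)] = 1.16×10^7 / 3081 = 3757 m³.
F/M = Q·S₀ / (V·X) = 27700 × 139 / (3757 × 1930) = 0.5311 g bCOD·(g VSS·d)⁻¹.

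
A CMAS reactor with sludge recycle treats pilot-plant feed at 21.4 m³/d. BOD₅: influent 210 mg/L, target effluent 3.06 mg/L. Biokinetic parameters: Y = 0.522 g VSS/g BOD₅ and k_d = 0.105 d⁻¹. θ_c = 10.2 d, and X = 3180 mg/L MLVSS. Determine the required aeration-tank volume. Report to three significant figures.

V ≈ 3.58 m³

From the SRT design equation V = Y Q (S₀−S) θ_c / [X (1 + k_d θ_c)] = 0.522 × 21.4 × (210 − 3.06) × 10.2 / [3180 × (1 + 0.105 × 10.2)] = 2.36×10^4 / 6586 = 3.580 m³.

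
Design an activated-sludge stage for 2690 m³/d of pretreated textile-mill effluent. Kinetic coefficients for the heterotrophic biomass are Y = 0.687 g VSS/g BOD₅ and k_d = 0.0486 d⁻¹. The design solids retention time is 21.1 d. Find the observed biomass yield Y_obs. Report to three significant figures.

Y_obs ≈ 0.339 g VSS/g BOD₅

Correct the yield for decay: Y_obs = Y/(1 + k_d θ_c) = 0.687 / (1 + 0.0486 × 21.1) = 0.687 / 2.025 = 0.3392.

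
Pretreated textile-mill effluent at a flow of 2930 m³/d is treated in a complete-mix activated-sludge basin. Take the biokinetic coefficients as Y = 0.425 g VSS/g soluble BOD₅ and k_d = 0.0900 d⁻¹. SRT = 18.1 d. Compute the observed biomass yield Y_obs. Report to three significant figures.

Y_obs ≈ 0.162 g VSS/g soluble BOD₅

The observed yield is Y_obs = Y/(1 + k_d·θ_c) = 0.425 / (1 + 0.0900 × 18.1) = 0.425 / 2.629 = 0.1617 g VSS per g soluble BOD₅ removed.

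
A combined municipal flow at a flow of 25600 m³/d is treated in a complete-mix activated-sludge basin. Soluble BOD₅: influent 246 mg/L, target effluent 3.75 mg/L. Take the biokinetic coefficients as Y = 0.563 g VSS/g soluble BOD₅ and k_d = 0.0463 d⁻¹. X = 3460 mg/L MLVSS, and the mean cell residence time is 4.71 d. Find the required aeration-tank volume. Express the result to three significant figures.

V ≈ 3900 m³

Steady-state biomass mass balance: V·X·(1 + k_d·θ_c) = Y·Q·(S₀ − S)·θ_c, so V = 0.563 × 25600 × (246 − 3.75) × 4.71 / [3460 × (1 + 0.0463 × 4.71)] = 1.64×10^7 / 4215 = 3902 m³.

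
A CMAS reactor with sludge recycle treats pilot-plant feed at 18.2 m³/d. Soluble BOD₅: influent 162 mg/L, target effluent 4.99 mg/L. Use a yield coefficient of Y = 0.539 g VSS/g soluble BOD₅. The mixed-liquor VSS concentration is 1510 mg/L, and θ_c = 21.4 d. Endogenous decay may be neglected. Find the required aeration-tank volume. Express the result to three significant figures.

V ≈ 21.8 m³

Biomass mass balance (decay neglected): V·X = Y·Q·(S₀ − S)·θ_c, so V = 0.539 × 18.2 × (162 − 4.99) × 21.4 / 1510 = 21.83 m³.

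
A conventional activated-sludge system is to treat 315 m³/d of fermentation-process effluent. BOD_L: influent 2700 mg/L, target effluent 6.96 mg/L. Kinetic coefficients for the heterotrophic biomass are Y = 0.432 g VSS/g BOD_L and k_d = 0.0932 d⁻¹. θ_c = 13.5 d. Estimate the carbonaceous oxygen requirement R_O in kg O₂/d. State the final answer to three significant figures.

R_O ≈ 618 kg O₂/d

The observed yield is Y_obs = Y/(1 + k_d·θ_c) = 0.432 / (1 + 0.0932 × 13.5) = 0.432 / 2.258 = 0.1913 g VSS per g BOD_L removed.
Substrate removed = Q·(S₀ − S) = 315 m³/d × (2700 − 6.96) g/m³ = 8.48×10^5 g/d = 848.3 kg/d.
Net sludge production P_X = 0.1913 × 848.3 = 162.3 kg VSS/d.
Carbonaceous O₂ demand = substrate oxidised − cell-mass equivalent = 848.3 − 1.42 × 162.3 = 617.9 kg O₂/d.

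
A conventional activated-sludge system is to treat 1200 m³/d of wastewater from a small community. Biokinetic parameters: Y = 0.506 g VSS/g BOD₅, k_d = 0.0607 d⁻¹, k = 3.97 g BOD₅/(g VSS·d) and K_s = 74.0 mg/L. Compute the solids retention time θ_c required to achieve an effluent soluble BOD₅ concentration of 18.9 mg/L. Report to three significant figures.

At the target effluent, Y k S/(K_s+S) = 0.506×3.97×18.9/92.90 = 0.4087 d⁻¹.
θ_c = 1/(μ − k_d) = 1/(0.4087 − 0.0607) = 1/0.3480 = 2.874 d.

θ_c ≈ 2.87 d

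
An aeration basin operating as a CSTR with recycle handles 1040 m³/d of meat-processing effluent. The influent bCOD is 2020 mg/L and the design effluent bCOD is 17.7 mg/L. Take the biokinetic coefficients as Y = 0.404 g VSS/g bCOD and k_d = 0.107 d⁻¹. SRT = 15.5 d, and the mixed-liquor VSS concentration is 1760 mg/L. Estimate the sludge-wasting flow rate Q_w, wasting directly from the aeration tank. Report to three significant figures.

Q_w ≈ 180 m³/d

Rearranging the biomass balance for a CMAS with decay, V = Y·Q·ΔS·θ_c / [X·(1+k_d θ_c)] = 0.404 × 1040 × (2020 − 17.7) × 15.5 / [1760 × (1 + 0.107 × 15.5)] = 1.3×10^7 / 4679 = 2787 m³.
With mixed-liquor wasting, θ_c = V/Q_w, so Q_w = V/θ_c = 2787/15.5 = 179.8 m³/d.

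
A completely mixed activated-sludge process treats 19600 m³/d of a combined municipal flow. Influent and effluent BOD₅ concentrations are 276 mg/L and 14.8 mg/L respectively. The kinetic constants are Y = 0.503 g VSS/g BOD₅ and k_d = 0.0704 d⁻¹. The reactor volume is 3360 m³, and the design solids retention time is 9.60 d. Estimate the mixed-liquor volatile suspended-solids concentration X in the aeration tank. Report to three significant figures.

X ≈ 4390 mg/L

From V·X·(1 + k_d·θ_c) = Y·Q·(S₀ − S)·θ_c: X = 0.503 × 19600 × (276 − 14.8) × 9.60 / [3360 × (1 + 0.0704 × 9.60)] = 4390 mg/L.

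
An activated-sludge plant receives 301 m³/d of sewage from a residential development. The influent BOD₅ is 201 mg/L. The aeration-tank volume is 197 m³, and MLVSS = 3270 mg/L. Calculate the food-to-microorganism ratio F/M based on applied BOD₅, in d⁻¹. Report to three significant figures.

F/M ≈ 0.0939 d⁻¹

F/M = applied load / biomass = Q·S₀/(V·X) = 301 × 201 / (197.0 × 3270) = 0.09392 d⁻¹.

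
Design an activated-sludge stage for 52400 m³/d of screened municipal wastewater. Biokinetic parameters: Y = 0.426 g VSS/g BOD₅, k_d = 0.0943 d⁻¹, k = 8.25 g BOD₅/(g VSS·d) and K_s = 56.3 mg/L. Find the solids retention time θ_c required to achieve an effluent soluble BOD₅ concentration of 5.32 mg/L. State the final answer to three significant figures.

θ_c ≈ 4.78 d

From 1/θ_c = Y·k·S/(K_s + S) − k_d: Y·k·S/(K_s+S) = 0.426 × 8.25 × 5.32 / (56.3 + 5.32) = 0.3034 d⁻¹.
1/θ_c = 0.3034 − 0.0943 = 0.2091 d⁻¹, so θ_c = 4.782 d.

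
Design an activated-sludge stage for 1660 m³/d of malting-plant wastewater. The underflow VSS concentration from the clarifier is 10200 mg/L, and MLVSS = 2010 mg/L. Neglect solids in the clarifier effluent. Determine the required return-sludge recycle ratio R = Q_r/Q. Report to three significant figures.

R = Q_r/Q = X/(X_r − X) = 2010 / (10200 − 2010) = 0.2454.

R ≈ 0.245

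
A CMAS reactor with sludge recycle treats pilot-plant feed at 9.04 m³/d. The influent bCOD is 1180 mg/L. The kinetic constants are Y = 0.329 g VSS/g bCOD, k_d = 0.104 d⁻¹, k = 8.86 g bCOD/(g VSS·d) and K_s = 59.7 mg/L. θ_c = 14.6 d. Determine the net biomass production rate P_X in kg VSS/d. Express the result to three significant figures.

P_X ≈ 1.39 kg VSS/d

For a completely mixed reactor with recycle the Lawrence–McCarty relation gives S = K_s·(1 + k_d·θ_c) / [θ_c·(Y·k − k_d) − 1] = 59.7 × (1 + 0.104 × 14.6) / [14.6 × (0.329 × 8.86 − 0.104) − 1] = 150.3 / 40.04 = 3.755 mg/L.
Observed yield with endogenous decay: Y_obs = Y / (1 + k_d·θ_c) = 0.329 / (1 + 0.104 × 14.6) = 0.329 / 2.518 = 0.1306 g VSS/g bCOD.
Substrate removed = Q·(S₀ − S) = 9.04 m³/d × (1180 − 3.75) g/m³ = 1.06×10^4 g/d = 10.63 kg/d.
P_X = Y_obs · Q(S₀ − S) = 0.1306 × 10.63 = 1.389 kg VSS/d.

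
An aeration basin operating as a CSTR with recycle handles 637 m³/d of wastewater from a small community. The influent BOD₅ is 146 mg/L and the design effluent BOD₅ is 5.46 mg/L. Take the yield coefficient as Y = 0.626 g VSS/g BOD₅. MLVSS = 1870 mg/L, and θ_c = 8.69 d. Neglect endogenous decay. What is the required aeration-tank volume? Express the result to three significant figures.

V·X = Y·Q·ΔS·θ_c gives V = 0.626 × 637 × (146 − 5.46) × 8.69 / 1870 = 260.4 m³.

V ≈ 260 m³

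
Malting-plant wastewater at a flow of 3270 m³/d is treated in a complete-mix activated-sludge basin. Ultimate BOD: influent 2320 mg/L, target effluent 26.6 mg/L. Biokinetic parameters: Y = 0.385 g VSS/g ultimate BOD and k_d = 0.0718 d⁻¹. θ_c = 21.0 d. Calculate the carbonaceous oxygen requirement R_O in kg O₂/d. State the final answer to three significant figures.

Correct the yield for decay: Y_obs = Y/(1 + k_d θ_c) = 0.385 / (1 + 0.0718 × 21.0) = 0.385 / 2.508 = 0.1535.
Q·(S₀ − S) = 3270 × (2320 − 26.6) × 10⁻³ = 7499 kg/d removed.
Net sludge production P_X = 0.1535 × 7499 = 1151 kg VSS/d.
Carbonaceous O₂ demand = substrate oxidised − cell-mass equivalent = 7499 − 1.42 × 1151 = 5865 kg O₂/d.

R_O ≈ 5860 kg O₂/d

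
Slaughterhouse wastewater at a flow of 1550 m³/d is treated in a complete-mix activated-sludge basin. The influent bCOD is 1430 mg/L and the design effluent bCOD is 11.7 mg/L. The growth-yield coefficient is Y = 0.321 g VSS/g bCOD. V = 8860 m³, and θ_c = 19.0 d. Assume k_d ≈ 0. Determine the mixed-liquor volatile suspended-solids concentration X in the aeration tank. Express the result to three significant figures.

From V·X = Y·Q·(S₀ − S)·θ_c (decay neglected): X = 0.321 × 1550 × (1430 − 11.7) × 19.0 / 8860 = 1513 mg/L.

X ≈ 1510 mg/L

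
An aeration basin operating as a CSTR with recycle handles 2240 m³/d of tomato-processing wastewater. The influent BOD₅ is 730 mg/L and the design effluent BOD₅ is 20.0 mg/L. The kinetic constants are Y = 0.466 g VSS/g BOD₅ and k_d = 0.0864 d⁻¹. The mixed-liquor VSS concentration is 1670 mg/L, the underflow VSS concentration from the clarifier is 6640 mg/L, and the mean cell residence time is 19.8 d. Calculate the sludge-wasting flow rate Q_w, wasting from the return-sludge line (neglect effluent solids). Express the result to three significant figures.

Q_w ≈ 41.2 m³/d

From the SRT design equation V = Y Q (S₀−S) θ_c / [X (1 + k_d θ_c)] = 0.466 × 2240 × (730 − 20.0) × 19.8 / [1670 × (1 + 0.0864 × 19.8)] = 1.47×10^7 / 4527 = 3242 m³.
θ_c = V·X/(Q_w·X_r) when wasting from the recycle, so Q_w = V·X/(θ_c·X_r) = 3242 × 1670 / (19.8 × 6640) = 41.18 m³/d.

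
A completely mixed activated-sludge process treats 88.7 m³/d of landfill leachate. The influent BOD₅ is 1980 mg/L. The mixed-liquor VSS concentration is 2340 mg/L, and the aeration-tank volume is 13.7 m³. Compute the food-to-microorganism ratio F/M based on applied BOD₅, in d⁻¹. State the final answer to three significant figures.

Food-to-microorganism ratio F/M = Q S₀ / (V X) = 88.7 × 1980 / (13.70 × 2340) = 5.478 d⁻¹.

F/M ≈ 5.48 d⁻¹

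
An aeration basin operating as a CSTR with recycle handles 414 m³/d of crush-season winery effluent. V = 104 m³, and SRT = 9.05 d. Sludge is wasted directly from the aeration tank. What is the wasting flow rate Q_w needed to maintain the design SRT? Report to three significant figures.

Q_w ≈ 11.5 m³/d

With mixed-liquor wasting, θ_c = V/Q_w, so Q_w = V/θ_c = 104.0/9.05 = 11.49 m³/d.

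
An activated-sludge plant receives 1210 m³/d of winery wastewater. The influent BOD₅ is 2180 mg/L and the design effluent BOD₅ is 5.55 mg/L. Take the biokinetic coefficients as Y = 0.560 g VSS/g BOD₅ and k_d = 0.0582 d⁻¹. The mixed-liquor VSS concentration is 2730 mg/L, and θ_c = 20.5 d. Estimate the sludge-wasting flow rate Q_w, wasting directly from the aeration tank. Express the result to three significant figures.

Rearranging the biomass balance for a CMAS with decay, V = Y·Q·ΔS·θ_c / [X·(1+k_d θ_c)] = 0.560 × 1210 × (2180 − 5.55) × 20.5 / [2730 × (1 + 0.0582 × 20.5)] = 3.02×10^7 / 5987 = 5045 m³.
With mixed-liquor wasting, θ_c = V/Q_w, so Q_w = V/θ_c = 5045/20.5 = 246.1 m³/d.

Q_w ≈ 246 m³/d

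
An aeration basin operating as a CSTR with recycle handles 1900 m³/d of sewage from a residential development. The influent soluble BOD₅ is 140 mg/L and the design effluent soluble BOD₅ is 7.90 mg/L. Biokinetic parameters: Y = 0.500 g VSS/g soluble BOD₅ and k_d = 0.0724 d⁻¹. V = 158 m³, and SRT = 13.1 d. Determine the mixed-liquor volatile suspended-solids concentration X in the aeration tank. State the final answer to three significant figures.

From V·X·(1 + k_d·θ_c) = Y·Q·(S₀ − S)·θ_c: X = 0.500 × 1900 × (140 − 7.90) × 13.1 / [158 × (1 + 0.0724 × 13.1)] = 5340 mg/L.

X ≈ 5340 mg/L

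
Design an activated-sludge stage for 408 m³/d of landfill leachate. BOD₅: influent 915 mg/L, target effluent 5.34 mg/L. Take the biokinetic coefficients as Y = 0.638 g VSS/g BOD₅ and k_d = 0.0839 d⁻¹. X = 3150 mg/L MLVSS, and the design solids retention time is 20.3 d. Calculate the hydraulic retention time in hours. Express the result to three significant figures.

τ ≈ 33.2 h

Rearranging the biomass balance for a CMAS with decay, V = Y·Q·ΔS·θ_c / [X·(1+k_d θ_c)] = 0.638 × 408 × (915 − 5.34) × 20.3 / [3150 × (1 + 0.0839 × 20.3)] = 4.81×10^6 / 8515 = 564.5 m³.
τ = V/Q = 564.5/408 = 1.384 d, or 33.21 h.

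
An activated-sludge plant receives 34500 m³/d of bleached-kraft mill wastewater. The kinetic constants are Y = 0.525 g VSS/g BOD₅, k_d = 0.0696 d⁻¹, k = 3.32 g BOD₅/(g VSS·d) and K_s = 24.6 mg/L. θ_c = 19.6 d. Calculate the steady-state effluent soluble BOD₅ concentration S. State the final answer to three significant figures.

S ≈ 1.83 mg/L

For a completely mixed reactor with recycle the Lawrence–McCarty relation gives S = K_s·(1 + k_d·θ_c) / [θ_c·(Y·k − k_d) − 1] = 24.6 × (1 + 0.0696 × 19.6) / [19.6 × (0.525 × 3.32 − 0.0696) − 1] = 58.16 / 31.80 = 1.829 mg/L.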